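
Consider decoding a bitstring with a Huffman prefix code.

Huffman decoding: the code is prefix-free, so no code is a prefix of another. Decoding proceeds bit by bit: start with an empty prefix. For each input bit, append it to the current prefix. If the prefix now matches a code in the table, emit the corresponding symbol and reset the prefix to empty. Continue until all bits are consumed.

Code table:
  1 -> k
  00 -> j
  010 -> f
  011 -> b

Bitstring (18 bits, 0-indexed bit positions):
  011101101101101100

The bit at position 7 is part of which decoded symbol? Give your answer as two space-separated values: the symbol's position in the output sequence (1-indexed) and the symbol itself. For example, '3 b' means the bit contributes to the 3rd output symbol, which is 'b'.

Answer: 4 b

Derivation:
Bit 0: prefix='0' (no match yet)
Bit 1: prefix='01' (no match yet)
Bit 2: prefix='011' -> emit 'b', reset
Bit 3: prefix='1' -> emit 'k', reset
Bit 4: prefix='0' (no match yet)
Bit 5: prefix='01' (no match yet)
Bit 6: prefix='011' -> emit 'b', reset
Bit 7: prefix='0' (no match yet)
Bit 8: prefix='01' (no match yet)
Bit 9: prefix='011' -> emit 'b', reset
Bit 10: prefix='0' (no match yet)
Bit 11: prefix='01' (no match yet)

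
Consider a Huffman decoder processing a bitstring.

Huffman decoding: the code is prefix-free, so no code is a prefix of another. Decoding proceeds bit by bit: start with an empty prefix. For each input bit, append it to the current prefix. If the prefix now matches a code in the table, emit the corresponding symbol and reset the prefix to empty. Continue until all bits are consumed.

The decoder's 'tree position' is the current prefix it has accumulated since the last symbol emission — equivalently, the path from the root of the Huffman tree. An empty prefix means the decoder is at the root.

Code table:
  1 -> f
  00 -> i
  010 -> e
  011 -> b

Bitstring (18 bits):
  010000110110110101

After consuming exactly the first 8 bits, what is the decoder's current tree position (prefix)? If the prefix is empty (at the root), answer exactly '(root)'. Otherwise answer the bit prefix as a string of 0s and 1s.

Bit 0: prefix='0' (no match yet)
Bit 1: prefix='01' (no match yet)
Bit 2: prefix='010' -> emit 'e', reset
Bit 3: prefix='0' (no match yet)
Bit 4: prefix='00' -> emit 'i', reset
Bit 5: prefix='0' (no match yet)
Bit 6: prefix='01' (no match yet)
Bit 7: prefix='011' -> emit 'b', reset

Answer: (root)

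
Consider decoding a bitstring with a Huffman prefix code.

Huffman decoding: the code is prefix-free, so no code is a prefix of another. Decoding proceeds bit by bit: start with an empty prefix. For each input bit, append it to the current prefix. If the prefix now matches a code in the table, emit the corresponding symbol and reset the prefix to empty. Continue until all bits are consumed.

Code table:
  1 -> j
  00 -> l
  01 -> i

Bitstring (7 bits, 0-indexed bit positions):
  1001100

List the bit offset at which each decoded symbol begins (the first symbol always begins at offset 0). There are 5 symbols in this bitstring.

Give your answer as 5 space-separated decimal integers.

Answer: 0 1 3 4 5

Derivation:
Bit 0: prefix='1' -> emit 'j', reset
Bit 1: prefix='0' (no match yet)
Bit 2: prefix='00' -> emit 'l', reset
Bit 3: prefix='1' -> emit 'j', reset
Bit 4: prefix='1' -> emit 'j', reset
Bit 5: prefix='0' (no match yet)
Bit 6: prefix='00' -> emit 'l', reset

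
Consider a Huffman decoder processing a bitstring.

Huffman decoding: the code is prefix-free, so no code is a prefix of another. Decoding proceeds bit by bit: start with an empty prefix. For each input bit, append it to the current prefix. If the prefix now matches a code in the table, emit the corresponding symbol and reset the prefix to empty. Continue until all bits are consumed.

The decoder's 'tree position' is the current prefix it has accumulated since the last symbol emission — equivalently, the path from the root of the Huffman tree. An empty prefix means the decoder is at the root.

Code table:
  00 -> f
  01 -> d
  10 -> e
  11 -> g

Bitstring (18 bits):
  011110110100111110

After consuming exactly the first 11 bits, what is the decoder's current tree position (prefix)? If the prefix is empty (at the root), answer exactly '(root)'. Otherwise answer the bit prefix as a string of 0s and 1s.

Answer: 0

Derivation:
Bit 0: prefix='0' (no match yet)
Bit 1: prefix='01' -> emit 'd', reset
Bit 2: prefix='1' (no match yet)
Bit 3: prefix='11' -> emit 'g', reset
Bit 4: prefix='1' (no match yet)
Bit 5: prefix='10' -> emit 'e', reset
Bit 6: prefix='1' (no match yet)
Bit 7: prefix='11' -> emit 'g', reset
Bit 8: prefix='0' (no match yet)
Bit 9: prefix='01' -> emit 'd', reset
Bit 10: prefix='0' (no match yet)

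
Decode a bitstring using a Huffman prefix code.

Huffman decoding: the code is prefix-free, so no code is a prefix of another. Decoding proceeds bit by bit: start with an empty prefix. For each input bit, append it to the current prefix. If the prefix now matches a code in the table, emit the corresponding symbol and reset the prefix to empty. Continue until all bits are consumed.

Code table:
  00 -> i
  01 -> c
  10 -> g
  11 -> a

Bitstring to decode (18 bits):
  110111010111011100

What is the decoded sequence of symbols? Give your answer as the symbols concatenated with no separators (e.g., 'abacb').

Bit 0: prefix='1' (no match yet)
Bit 1: prefix='11' -> emit 'a', reset
Bit 2: prefix='0' (no match yet)
Bit 3: prefix='01' -> emit 'c', reset
Bit 4: prefix='1' (no match yet)
Bit 5: prefix='11' -> emit 'a', reset
Bit 6: prefix='0' (no match yet)
Bit 7: prefix='01' -> emit 'c', reset
Bit 8: prefix='0' (no match yet)
Bit 9: prefix='01' -> emit 'c', reset
Bit 10: prefix='1' (no match yet)
Bit 11: prefix='11' -> emit 'a', reset
Bit 12: prefix='0' (no match yet)
Bit 13: prefix='01' -> emit 'c', reset
Bit 14: prefix='1' (no match yet)
Bit 15: prefix='11' -> emit 'a', reset
Bit 16: prefix='0' (no match yet)
Bit 17: prefix='00' -> emit 'i', reset

Answer: acaccacai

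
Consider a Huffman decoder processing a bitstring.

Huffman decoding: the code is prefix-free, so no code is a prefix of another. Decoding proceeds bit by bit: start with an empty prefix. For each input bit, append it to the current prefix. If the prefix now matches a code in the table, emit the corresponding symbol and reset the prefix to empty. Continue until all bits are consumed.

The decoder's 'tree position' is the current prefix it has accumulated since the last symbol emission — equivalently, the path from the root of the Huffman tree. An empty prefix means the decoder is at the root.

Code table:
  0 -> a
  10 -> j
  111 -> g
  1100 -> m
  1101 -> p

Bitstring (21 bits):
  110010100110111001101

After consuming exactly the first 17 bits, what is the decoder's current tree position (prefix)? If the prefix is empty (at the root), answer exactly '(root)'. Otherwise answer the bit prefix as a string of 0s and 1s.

Answer: (root)

Derivation:
Bit 0: prefix='1' (no match yet)
Bit 1: prefix='11' (no match yet)
Bit 2: prefix='110' (no match yet)
Bit 3: prefix='1100' -> emit 'm', reset
Bit 4: prefix='1' (no match yet)
Bit 5: prefix='10' -> emit 'j', reset
Bit 6: prefix='1' (no match yet)
Bit 7: prefix='10' -> emit 'j', reset
Bit 8: prefix='0' -> emit 'a', reset
Bit 9: prefix='1' (no match yet)
Bit 10: prefix='11' (no match yet)
Bit 11: prefix='110' (no match yet)
Bit 12: prefix='1101' -> emit 'p', reset
Bit 13: prefix='1' (no match yet)
Bit 14: prefix='11' (no match yet)
Bit 15: prefix='110' (no match yet)
Bit 16: prefix='1100' -> emit 'm', reset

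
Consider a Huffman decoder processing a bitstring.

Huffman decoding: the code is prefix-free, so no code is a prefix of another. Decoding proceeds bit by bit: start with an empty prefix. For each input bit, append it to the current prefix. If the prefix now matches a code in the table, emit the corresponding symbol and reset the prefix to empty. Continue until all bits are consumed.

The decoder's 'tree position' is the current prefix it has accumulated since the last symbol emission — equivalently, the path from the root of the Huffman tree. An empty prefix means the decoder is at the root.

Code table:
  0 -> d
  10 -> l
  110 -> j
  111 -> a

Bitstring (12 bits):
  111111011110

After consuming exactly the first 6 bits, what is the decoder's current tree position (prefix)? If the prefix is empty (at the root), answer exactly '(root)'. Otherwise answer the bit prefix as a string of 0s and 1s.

Answer: (root)

Derivation:
Bit 0: prefix='1' (no match yet)
Bit 1: prefix='11' (no match yet)
Bit 2: prefix='111' -> emit 'a', reset
Bit 3: prefix='1' (no match yet)
Bit 4: prefix='11' (no match yet)
Bit 5: prefix='111' -> emit 'a', reset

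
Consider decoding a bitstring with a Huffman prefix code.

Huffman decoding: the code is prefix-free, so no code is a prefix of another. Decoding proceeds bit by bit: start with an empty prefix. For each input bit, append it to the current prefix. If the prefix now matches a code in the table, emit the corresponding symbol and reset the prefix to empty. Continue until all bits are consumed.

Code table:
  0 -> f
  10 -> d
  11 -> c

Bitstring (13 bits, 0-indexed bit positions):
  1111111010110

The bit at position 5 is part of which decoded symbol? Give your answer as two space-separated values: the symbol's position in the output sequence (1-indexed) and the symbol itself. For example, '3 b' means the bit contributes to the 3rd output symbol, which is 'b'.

Answer: 3 c

Derivation:
Bit 0: prefix='1' (no match yet)
Bit 1: prefix='11' -> emit 'c', reset
Bit 2: prefix='1' (no match yet)
Bit 3: prefix='11' -> emit 'c', reset
Bit 4: prefix='1' (no match yet)
Bit 5: prefix='11' -> emit 'c', reset
Bit 6: prefix='1' (no match yet)
Bit 7: prefix='10' -> emit 'd', reset
Bit 8: prefix='1' (no match yet)
Bit 9: prefix='10' -> emit 'd', reset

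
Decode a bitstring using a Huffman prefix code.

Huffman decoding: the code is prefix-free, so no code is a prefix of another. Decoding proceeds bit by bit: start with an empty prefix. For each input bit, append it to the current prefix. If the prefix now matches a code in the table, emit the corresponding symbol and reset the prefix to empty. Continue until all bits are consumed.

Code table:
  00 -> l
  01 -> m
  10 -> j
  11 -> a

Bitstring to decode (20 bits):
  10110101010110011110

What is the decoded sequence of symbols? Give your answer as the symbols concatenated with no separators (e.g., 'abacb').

Bit 0: prefix='1' (no match yet)
Bit 1: prefix='10' -> emit 'j', reset
Bit 2: prefix='1' (no match yet)
Bit 3: prefix='11' -> emit 'a', reset
Bit 4: prefix='0' (no match yet)
Bit 5: prefix='01' -> emit 'm', reset
Bit 6: prefix='0' (no match yet)
Bit 7: prefix='01' -> emit 'm', reset
Bit 8: prefix='0' (no match yet)
Bit 9: prefix='01' -> emit 'm', reset
Bit 10: prefix='0' (no match yet)
Bit 11: prefix='01' -> emit 'm', reset
Bit 12: prefix='1' (no match yet)
Bit 13: prefix='10' -> emit 'j', reset
Bit 14: prefix='0' (no match yet)
Bit 15: prefix='01' -> emit 'm', reset
Bit 16: prefix='1' (no match yet)
Bit 17: prefix='11' -> emit 'a', reset
Bit 18: prefix='1' (no match yet)
Bit 19: prefix='10' -> emit 'j', reset

Answer: jammmmjmaj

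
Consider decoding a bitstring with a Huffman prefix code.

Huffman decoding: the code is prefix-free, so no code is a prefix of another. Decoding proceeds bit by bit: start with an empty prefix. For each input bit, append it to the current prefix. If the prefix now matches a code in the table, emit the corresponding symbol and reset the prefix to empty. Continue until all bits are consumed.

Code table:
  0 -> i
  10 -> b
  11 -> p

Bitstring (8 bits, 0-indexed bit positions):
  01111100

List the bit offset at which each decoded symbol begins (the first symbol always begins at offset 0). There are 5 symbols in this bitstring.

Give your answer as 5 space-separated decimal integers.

Bit 0: prefix='0' -> emit 'i', reset
Bit 1: prefix='1' (no match yet)
Bit 2: prefix='11' -> emit 'p', reset
Bit 3: prefix='1' (no match yet)
Bit 4: prefix='11' -> emit 'p', reset
Bit 5: prefix='1' (no match yet)
Bit 6: prefix='10' -> emit 'b', reset
Bit 7: prefix='0' -> emit 'i', reset

Answer: 0 1 3 5 7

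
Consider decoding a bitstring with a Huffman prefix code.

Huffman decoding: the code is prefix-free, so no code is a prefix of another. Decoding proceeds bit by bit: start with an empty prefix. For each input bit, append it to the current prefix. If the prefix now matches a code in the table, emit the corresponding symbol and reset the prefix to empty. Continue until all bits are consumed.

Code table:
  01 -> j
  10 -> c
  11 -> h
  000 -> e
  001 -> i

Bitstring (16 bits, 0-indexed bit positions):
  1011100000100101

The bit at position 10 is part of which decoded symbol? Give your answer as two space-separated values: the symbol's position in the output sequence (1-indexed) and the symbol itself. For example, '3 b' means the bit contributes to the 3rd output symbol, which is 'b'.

Bit 0: prefix='1' (no match yet)
Bit 1: prefix='10' -> emit 'c', reset
Bit 2: prefix='1' (no match yet)
Bit 3: prefix='11' -> emit 'h', reset
Bit 4: prefix='1' (no match yet)
Bit 5: prefix='10' -> emit 'c', reset
Bit 6: prefix='0' (no match yet)
Bit 7: prefix='00' (no match yet)
Bit 8: prefix='000' -> emit 'e', reset
Bit 9: prefix='0' (no match yet)
Bit 10: prefix='01' -> emit 'j', reset
Bit 11: prefix='0' (no match yet)
Bit 12: prefix='00' (no match yet)
Bit 13: prefix='001' -> emit 'i', reset
Bit 14: prefix='0' (no match yet)

Answer: 5 j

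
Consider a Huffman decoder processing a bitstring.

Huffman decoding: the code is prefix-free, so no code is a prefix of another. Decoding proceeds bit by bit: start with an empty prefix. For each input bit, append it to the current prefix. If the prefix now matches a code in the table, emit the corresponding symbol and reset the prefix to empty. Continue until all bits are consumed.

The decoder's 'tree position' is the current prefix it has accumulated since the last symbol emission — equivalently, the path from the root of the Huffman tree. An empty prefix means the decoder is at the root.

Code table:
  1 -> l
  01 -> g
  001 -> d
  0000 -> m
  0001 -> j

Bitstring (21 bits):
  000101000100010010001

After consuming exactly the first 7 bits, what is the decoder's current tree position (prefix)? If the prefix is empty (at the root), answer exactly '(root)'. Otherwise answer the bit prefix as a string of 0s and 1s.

Answer: 0

Derivation:
Bit 0: prefix='0' (no match yet)
Bit 1: prefix='00' (no match yet)
Bit 2: prefix='000' (no match yet)
Bit 3: prefix='0001' -> emit 'j', reset
Bit 4: prefix='0' (no match yet)
Bit 5: prefix='01' -> emit 'g', reset
Bit 6: prefix='0' (no match yet)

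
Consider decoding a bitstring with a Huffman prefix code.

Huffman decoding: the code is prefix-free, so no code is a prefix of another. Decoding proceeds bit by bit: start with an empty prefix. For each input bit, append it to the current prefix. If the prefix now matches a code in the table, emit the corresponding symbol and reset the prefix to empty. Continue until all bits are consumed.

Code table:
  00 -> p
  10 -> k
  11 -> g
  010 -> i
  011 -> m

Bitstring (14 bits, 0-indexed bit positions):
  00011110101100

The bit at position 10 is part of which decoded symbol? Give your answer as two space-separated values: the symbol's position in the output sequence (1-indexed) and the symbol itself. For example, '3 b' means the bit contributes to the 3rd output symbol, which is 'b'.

Answer: 5 g

Derivation:
Bit 0: prefix='0' (no match yet)
Bit 1: prefix='00' -> emit 'p', reset
Bit 2: prefix='0' (no match yet)
Bit 3: prefix='01' (no match yet)
Bit 4: prefix='011' -> emit 'm', reset
Bit 5: prefix='1' (no match yet)
Bit 6: prefix='11' -> emit 'g', reset
Bit 7: prefix='0' (no match yet)
Bit 8: prefix='01' (no match yet)
Bit 9: prefix='010' -> emit 'i', reset
Bit 10: prefix='1' (no match yet)
Bit 11: prefix='11' -> emit 'g', reset
Bit 12: prefix='0' (no match yet)
Bit 13: prefix='00' -> emit 'p', reset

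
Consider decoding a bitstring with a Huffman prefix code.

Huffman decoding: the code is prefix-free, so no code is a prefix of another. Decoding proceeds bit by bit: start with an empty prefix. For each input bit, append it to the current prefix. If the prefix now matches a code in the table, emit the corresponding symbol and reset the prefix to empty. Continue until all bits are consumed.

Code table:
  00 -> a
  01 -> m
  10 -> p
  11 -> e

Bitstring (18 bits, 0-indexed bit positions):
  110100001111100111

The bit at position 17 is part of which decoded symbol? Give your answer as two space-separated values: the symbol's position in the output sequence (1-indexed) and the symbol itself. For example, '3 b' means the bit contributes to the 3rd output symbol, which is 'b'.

Bit 0: prefix='1' (no match yet)
Bit 1: prefix='11' -> emit 'e', reset
Bit 2: prefix='0' (no match yet)
Bit 3: prefix='01' -> emit 'm', reset
Bit 4: prefix='0' (no match yet)
Bit 5: prefix='00' -> emit 'a', reset
Bit 6: prefix='0' (no match yet)
Bit 7: prefix='00' -> emit 'a', reset
Bit 8: prefix='1' (no match yet)
Bit 9: prefix='11' -> emit 'e', reset
Bit 10: prefix='1' (no match yet)
Bit 11: prefix='11' -> emit 'e', reset
Bit 12: prefix='1' (no match yet)
Bit 13: prefix='10' -> emit 'p', reset
Bit 14: prefix='0' (no match yet)
Bit 15: prefix='01' -> emit 'm', reset
Bit 16: prefix='1' (no match yet)
Bit 17: prefix='11' -> emit 'e', reset

Answer: 9 e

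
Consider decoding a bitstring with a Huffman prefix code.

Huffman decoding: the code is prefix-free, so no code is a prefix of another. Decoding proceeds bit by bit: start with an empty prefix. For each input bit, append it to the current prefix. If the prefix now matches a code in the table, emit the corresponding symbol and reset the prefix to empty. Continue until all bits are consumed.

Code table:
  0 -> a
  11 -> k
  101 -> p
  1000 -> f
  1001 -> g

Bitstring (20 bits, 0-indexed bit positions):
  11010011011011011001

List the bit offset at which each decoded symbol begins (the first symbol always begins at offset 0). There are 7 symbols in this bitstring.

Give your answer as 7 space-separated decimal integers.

Bit 0: prefix='1' (no match yet)
Bit 1: prefix='11' -> emit 'k', reset
Bit 2: prefix='0' -> emit 'a', reset
Bit 3: prefix='1' (no match yet)
Bit 4: prefix='10' (no match yet)
Bit 5: prefix='100' (no match yet)
Bit 6: prefix='1001' -> emit 'g', reset
Bit 7: prefix='1' (no match yet)
Bit 8: prefix='10' (no match yet)
Bit 9: prefix='101' -> emit 'p', reset
Bit 10: prefix='1' (no match yet)
Bit 11: prefix='10' (no match yet)
Bit 12: prefix='101' -> emit 'p', reset
Bit 13: prefix='1' (no match yet)
Bit 14: prefix='10' (no match yet)
Bit 15: prefix='101' -> emit 'p', reset
Bit 16: prefix='1' (no match yet)
Bit 17: prefix='10' (no match yet)
Bit 18: prefix='100' (no match yet)
Bit 19: prefix='1001' -> emit 'g', reset

Answer: 0 2 3 7 10 13 16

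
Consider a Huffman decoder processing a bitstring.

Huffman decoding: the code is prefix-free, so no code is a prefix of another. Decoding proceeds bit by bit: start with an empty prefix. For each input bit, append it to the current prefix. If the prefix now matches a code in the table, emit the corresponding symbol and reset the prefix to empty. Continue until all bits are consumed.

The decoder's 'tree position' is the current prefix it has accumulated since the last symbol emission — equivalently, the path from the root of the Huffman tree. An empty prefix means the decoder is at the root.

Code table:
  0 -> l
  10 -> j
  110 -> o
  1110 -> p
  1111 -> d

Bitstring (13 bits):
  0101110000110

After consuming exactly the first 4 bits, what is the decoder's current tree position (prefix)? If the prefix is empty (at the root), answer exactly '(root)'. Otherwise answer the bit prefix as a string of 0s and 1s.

Bit 0: prefix='0' -> emit 'l', reset
Bit 1: prefix='1' (no match yet)
Bit 2: prefix='10' -> emit 'j', reset
Bit 3: prefix='1' (no match yet)

Answer: 1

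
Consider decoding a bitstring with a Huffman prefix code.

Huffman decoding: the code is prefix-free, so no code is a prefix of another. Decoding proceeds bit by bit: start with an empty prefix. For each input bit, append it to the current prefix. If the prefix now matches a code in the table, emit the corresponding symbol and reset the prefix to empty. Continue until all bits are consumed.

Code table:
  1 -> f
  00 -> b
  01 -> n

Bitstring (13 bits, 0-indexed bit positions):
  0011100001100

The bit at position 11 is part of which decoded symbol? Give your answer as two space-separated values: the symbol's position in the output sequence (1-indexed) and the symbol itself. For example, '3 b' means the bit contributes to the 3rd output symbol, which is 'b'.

Answer: 9 b

Derivation:
Bit 0: prefix='0' (no match yet)
Bit 1: prefix='00' -> emit 'b', reset
Bit 2: prefix='1' -> emit 'f', reset
Bit 3: prefix='1' -> emit 'f', reset
Bit 4: prefix='1' -> emit 'f', reset
Bit 5: prefix='0' (no match yet)
Bit 6: prefix='00' -> emit 'b', reset
Bit 7: prefix='0' (no match yet)
Bit 8: prefix='00' -> emit 'b', reset
Bit 9: prefix='1' -> emit 'f', reset
Bit 10: prefix='1' -> emit 'f', reset
Bit 11: prefix='0' (no match yet)
Bit 12: prefix='00' -> emit 'b', reset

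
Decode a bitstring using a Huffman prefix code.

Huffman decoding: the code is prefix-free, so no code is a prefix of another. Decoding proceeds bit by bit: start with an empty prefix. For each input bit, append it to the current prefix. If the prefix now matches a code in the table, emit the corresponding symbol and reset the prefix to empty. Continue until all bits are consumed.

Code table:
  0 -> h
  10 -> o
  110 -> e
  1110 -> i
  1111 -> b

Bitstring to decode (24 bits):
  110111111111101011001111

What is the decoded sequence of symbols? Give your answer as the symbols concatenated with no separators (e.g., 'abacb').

Bit 0: prefix='1' (no match yet)
Bit 1: prefix='11' (no match yet)
Bit 2: prefix='110' -> emit 'e', reset
Bit 3: prefix='1' (no match yet)
Bit 4: prefix='11' (no match yet)
Bit 5: prefix='111' (no match yet)
Bit 6: prefix='1111' -> emit 'b', reset
Bit 7: prefix='1' (no match yet)
Bit 8: prefix='11' (no match yet)
Bit 9: prefix='111' (no match yet)
Bit 10: prefix='1111' -> emit 'b', reset
Bit 11: prefix='1' (no match yet)
Bit 12: prefix='11' (no match yet)
Bit 13: prefix='110' -> emit 'e', reset
Bit 14: prefix='1' (no match yet)
Bit 15: prefix='10' -> emit 'o', reset
Bit 16: prefix='1' (no match yet)
Bit 17: prefix='11' (no match yet)
Bit 18: prefix='110' -> emit 'e', reset
Bit 19: prefix='0' -> emit 'h', reset
Bit 20: prefix='1' (no match yet)
Bit 21: prefix='11' (no match yet)
Bit 22: prefix='111' (no match yet)
Bit 23: prefix='1111' -> emit 'b', reset

Answer: ebbeoehb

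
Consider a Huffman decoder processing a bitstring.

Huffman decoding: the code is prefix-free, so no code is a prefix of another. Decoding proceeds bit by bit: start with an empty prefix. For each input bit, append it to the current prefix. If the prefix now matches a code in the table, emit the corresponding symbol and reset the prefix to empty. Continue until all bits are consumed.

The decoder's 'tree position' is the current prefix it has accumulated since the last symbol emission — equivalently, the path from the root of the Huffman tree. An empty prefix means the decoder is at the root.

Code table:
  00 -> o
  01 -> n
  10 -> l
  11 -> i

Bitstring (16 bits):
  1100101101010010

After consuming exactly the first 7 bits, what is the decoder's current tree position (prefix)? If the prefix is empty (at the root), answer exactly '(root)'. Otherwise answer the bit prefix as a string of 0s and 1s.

Answer: 1

Derivation:
Bit 0: prefix='1' (no match yet)
Bit 1: prefix='11' -> emit 'i', reset
Bit 2: prefix='0' (no match yet)
Bit 3: prefix='00' -> emit 'o', reset
Bit 4: prefix='1' (no match yet)
Bit 5: prefix='10' -> emit 'l', reset
Bit 6: prefix='1' (no match yet)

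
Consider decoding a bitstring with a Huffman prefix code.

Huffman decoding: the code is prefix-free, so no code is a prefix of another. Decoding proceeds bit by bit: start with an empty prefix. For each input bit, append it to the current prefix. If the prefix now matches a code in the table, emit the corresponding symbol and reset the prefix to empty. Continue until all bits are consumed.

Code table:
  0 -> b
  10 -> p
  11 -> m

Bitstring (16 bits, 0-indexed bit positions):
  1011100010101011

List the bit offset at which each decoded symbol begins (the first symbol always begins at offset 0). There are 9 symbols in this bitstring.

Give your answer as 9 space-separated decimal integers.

Bit 0: prefix='1' (no match yet)
Bit 1: prefix='10' -> emit 'p', reset
Bit 2: prefix='1' (no match yet)
Bit 3: prefix='11' -> emit 'm', reset
Bit 4: prefix='1' (no match yet)
Bit 5: prefix='10' -> emit 'p', reset
Bit 6: prefix='0' -> emit 'b', reset
Bit 7: prefix='0' -> emit 'b', reset
Bit 8: prefix='1' (no match yet)
Bit 9: prefix='10' -> emit 'p', reset
Bit 10: prefix='1' (no match yet)
Bit 11: prefix='10' -> emit 'p', reset
Bit 12: prefix='1' (no match yet)
Bit 13: prefix='10' -> emit 'p', reset
Bit 14: prefix='1' (no match yet)
Bit 15: prefix='11' -> emit 'm', reset

Answer: 0 2 4 6 7 8 10 12 14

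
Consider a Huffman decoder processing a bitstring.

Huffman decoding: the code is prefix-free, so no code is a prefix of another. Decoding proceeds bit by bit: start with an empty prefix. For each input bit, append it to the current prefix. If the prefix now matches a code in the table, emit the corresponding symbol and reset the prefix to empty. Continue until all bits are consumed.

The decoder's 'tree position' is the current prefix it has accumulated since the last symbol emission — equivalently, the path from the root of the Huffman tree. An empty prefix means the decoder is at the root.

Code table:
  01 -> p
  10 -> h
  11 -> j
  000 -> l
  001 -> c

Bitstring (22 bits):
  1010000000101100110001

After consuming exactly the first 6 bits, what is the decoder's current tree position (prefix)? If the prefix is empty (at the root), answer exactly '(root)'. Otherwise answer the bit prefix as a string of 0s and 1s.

Answer: 00

Derivation:
Bit 0: prefix='1' (no match yet)
Bit 1: prefix='10' -> emit 'h', reset
Bit 2: prefix='1' (no match yet)
Bit 3: prefix='10' -> emit 'h', reset
Bit 4: prefix='0' (no match yet)
Bit 5: prefix='00' (no match yet)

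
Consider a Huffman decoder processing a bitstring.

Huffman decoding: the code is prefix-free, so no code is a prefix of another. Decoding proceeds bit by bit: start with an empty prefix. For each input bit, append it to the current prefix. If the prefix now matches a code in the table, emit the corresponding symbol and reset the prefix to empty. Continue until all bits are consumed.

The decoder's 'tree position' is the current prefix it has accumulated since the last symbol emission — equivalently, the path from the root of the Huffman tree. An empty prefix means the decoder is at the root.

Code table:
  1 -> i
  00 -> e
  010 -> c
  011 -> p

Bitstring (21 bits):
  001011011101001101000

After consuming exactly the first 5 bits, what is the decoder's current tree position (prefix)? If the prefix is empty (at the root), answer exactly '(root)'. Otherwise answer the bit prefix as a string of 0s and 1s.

Answer: 01

Derivation:
Bit 0: prefix='0' (no match yet)
Bit 1: prefix='00' -> emit 'e', reset
Bit 2: prefix='1' -> emit 'i', reset
Bit 3: prefix='0' (no match yet)
Bit 4: prefix='01' (no match yet)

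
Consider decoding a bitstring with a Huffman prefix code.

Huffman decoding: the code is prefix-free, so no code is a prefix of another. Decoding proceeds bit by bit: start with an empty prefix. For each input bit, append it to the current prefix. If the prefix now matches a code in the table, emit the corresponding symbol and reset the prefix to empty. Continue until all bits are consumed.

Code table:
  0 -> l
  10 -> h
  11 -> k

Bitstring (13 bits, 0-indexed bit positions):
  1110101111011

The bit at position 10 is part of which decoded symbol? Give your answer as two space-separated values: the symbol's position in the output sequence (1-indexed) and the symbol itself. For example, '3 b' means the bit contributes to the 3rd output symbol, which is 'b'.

Bit 0: prefix='1' (no match yet)
Bit 1: prefix='11' -> emit 'k', reset
Bit 2: prefix='1' (no match yet)
Bit 3: prefix='10' -> emit 'h', reset
Bit 4: prefix='1' (no match yet)
Bit 5: prefix='10' -> emit 'h', reset
Bit 6: prefix='1' (no match yet)
Bit 7: prefix='11' -> emit 'k', reset
Bit 8: prefix='1' (no match yet)
Bit 9: prefix='11' -> emit 'k', reset
Bit 10: prefix='0' -> emit 'l', reset
Bit 11: prefix='1' (no match yet)
Bit 12: prefix='11' -> emit 'k', reset

Answer: 6 l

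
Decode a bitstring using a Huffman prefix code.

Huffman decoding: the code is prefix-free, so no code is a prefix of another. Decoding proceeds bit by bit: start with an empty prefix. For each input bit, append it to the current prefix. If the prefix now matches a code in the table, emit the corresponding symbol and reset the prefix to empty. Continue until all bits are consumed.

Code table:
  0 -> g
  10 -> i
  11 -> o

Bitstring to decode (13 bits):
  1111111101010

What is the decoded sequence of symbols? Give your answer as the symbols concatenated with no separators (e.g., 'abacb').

Bit 0: prefix='1' (no match yet)
Bit 1: prefix='11' -> emit 'o', reset
Bit 2: prefix='1' (no match yet)
Bit 3: prefix='11' -> emit 'o', reset
Bit 4: prefix='1' (no match yet)
Bit 5: prefix='11' -> emit 'o', reset
Bit 6: prefix='1' (no match yet)
Bit 7: prefix='11' -> emit 'o', reset
Bit 8: prefix='0' -> emit 'g', reset
Bit 9: prefix='1' (no match yet)
Bit 10: prefix='10' -> emit 'i', reset
Bit 11: prefix='1' (no match yet)
Bit 12: prefix='10' -> emit 'i', reset

Answer: oooogii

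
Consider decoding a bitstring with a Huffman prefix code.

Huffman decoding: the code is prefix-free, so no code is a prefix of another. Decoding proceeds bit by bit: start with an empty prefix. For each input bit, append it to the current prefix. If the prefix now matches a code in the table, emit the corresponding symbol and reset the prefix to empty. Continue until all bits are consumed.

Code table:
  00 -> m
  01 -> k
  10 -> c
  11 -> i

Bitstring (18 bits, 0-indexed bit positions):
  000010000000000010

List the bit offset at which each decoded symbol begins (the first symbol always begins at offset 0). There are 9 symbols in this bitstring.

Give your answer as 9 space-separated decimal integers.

Bit 0: prefix='0' (no match yet)
Bit 1: prefix='00' -> emit 'm', reset
Bit 2: prefix='0' (no match yet)
Bit 3: prefix='00' -> emit 'm', reset
Bit 4: prefix='1' (no match yet)
Bit 5: prefix='10' -> emit 'c', reset
Bit 6: prefix='0' (no match yet)
Bit 7: prefix='00' -> emit 'm', reset
Bit 8: prefix='0' (no match yet)
Bit 9: prefix='00' -> emit 'm', reset
Bit 10: prefix='0' (no match yet)
Bit 11: prefix='00' -> emit 'm', reset
Bit 12: prefix='0' (no match yet)
Bit 13: prefix='00' -> emit 'm', reset
Bit 14: prefix='0' (no match yet)
Bit 15: prefix='00' -> emit 'm', reset
Bit 16: prefix='1' (no match yet)
Bit 17: prefix='10' -> emit 'c', reset

Answer: 0 2 4 6 8 10 12 14 16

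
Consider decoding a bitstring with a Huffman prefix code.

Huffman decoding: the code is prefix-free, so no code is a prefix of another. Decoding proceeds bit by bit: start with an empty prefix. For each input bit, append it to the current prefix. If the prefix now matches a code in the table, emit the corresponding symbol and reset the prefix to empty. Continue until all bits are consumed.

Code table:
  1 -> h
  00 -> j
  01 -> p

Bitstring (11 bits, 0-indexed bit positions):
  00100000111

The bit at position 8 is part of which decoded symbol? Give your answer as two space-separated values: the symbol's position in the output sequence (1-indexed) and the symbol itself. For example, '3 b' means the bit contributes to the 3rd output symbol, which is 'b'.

Bit 0: prefix='0' (no match yet)
Bit 1: prefix='00' -> emit 'j', reset
Bit 2: prefix='1' -> emit 'h', reset
Bit 3: prefix='0' (no match yet)
Bit 4: prefix='00' -> emit 'j', reset
Bit 5: prefix='0' (no match yet)
Bit 6: prefix='00' -> emit 'j', reset
Bit 7: prefix='0' (no match yet)
Bit 8: prefix='01' -> emit 'p', reset
Bit 9: prefix='1' -> emit 'h', reset
Bit 10: prefix='1' -> emit 'h', reset

Answer: 5 p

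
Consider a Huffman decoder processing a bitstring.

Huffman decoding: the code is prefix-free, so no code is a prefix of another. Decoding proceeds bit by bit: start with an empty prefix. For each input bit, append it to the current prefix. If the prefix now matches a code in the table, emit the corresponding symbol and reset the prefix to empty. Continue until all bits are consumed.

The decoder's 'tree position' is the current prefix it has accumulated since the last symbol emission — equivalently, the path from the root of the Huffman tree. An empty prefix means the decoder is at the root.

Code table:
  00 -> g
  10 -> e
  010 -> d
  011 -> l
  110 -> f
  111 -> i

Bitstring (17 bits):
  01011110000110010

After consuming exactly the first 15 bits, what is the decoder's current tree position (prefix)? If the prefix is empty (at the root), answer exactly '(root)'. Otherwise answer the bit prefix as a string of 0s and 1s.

Bit 0: prefix='0' (no match yet)
Bit 1: prefix='01' (no match yet)
Bit 2: prefix='010' -> emit 'd', reset
Bit 3: prefix='1' (no match yet)
Bit 4: prefix='11' (no match yet)
Bit 5: prefix='111' -> emit 'i', reset
Bit 6: prefix='1' (no match yet)
Bit 7: prefix='10' -> emit 'e', reset
Bit 8: prefix='0' (no match yet)
Bit 9: prefix='00' -> emit 'g', reset
Bit 10: prefix='0' (no match yet)
Bit 11: prefix='01' (no match yet)
Bit 12: prefix='011' -> emit 'l', reset
Bit 13: prefix='0' (no match yet)
Bit 14: prefix='00' -> emit 'g', reset

Answer: (root)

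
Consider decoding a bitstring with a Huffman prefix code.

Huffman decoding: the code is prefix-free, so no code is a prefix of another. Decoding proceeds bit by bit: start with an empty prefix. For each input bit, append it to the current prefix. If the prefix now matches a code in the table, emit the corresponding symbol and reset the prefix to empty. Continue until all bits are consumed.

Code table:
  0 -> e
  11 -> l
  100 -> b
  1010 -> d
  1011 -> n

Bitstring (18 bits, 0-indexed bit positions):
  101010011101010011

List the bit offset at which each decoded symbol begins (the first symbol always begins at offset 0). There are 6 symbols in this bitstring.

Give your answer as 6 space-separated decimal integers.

Answer: 0 4 7 9 13 16

Derivation:
Bit 0: prefix='1' (no match yet)
Bit 1: prefix='10' (no match yet)
Bit 2: prefix='101' (no match yet)
Bit 3: prefix='1010' -> emit 'd', reset
Bit 4: prefix='1' (no match yet)
Bit 5: prefix='10' (no match yet)
Bit 6: prefix='100' -> emit 'b', reset
Bit 7: prefix='1' (no match yet)
Bit 8: prefix='11' -> emit 'l', reset
Bit 9: prefix='1' (no match yet)
Bit 10: prefix='10' (no match yet)
Bit 11: prefix='101' (no match yet)
Bit 12: prefix='1010' -> emit 'd', reset
Bit 13: prefix='1' (no match yet)
Bit 14: prefix='10' (no match yet)
Bit 15: prefix='100' -> emit 'b', reset
Bit 16: prefix='1' (no match yet)
Bit 17: prefix='11' -> emit 'l', reset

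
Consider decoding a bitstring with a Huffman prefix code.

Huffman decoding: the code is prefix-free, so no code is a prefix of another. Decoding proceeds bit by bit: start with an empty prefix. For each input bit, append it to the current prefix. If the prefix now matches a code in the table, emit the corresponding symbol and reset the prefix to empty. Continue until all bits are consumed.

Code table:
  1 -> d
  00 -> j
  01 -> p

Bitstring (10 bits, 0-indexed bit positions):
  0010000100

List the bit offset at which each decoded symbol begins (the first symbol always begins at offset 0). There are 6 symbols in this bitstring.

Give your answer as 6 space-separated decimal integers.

Bit 0: prefix='0' (no match yet)
Bit 1: prefix='00' -> emit 'j', reset
Bit 2: prefix='1' -> emit 'd', reset
Bit 3: prefix='0' (no match yet)
Bit 4: prefix='00' -> emit 'j', reset
Bit 5: prefix='0' (no match yet)
Bit 6: prefix='00' -> emit 'j', reset
Bit 7: prefix='1' -> emit 'd', reset
Bit 8: prefix='0' (no match yet)
Bit 9: prefix='00' -> emit 'j', reset

Answer: 0 2 3 5 7 8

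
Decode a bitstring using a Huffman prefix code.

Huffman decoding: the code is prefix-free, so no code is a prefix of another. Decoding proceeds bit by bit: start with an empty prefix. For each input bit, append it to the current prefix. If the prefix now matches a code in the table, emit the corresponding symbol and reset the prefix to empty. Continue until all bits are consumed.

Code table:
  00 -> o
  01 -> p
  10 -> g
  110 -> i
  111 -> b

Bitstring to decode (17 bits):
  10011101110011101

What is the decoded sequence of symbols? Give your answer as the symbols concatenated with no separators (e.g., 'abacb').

Bit 0: prefix='1' (no match yet)
Bit 1: prefix='10' -> emit 'g', reset
Bit 2: prefix='0' (no match yet)
Bit 3: prefix='01' -> emit 'p', reset
Bit 4: prefix='1' (no match yet)
Bit 5: prefix='11' (no match yet)
Bit 6: prefix='110' -> emit 'i', reset
Bit 7: prefix='1' (no match yet)
Bit 8: prefix='11' (no match yet)
Bit 9: prefix='111' -> emit 'b', reset
Bit 10: prefix='0' (no match yet)
Bit 11: prefix='00' -> emit 'o', reset
Bit 12: prefix='1' (no match yet)
Bit 13: prefix='11' (no match yet)
Bit 14: prefix='111' -> emit 'b', reset
Bit 15: prefix='0' (no match yet)
Bit 16: prefix='01' -> emit 'p', reset

Answer: gpibobp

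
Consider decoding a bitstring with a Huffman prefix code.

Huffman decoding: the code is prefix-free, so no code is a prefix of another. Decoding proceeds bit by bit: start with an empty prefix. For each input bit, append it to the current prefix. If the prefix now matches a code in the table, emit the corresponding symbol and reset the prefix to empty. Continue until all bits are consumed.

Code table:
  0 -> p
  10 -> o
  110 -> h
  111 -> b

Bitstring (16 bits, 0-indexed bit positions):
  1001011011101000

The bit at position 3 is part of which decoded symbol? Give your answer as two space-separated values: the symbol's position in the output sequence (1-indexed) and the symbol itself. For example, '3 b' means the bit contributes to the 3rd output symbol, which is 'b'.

Answer: 3 o

Derivation:
Bit 0: prefix='1' (no match yet)
Bit 1: prefix='10' -> emit 'o', reset
Bit 2: prefix='0' -> emit 'p', reset
Bit 3: prefix='1' (no match yet)
Bit 4: prefix='10' -> emit 'o', reset
Bit 5: prefix='1' (no match yet)
Bit 6: prefix='11' (no match yet)
Bit 7: prefix='110' -> emit 'h', reset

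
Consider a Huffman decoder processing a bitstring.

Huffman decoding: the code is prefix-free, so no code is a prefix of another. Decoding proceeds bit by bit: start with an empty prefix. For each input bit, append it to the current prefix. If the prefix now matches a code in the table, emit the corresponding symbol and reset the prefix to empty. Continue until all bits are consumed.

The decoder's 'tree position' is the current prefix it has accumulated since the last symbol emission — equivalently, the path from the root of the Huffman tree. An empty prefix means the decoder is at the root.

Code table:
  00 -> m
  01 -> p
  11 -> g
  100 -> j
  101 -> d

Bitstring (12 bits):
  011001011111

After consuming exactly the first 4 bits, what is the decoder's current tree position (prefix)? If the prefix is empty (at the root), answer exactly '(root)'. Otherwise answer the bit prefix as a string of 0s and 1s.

Bit 0: prefix='0' (no match yet)
Bit 1: prefix='01' -> emit 'p', reset
Bit 2: prefix='1' (no match yet)
Bit 3: prefix='10' (no match yet)

Answer: 10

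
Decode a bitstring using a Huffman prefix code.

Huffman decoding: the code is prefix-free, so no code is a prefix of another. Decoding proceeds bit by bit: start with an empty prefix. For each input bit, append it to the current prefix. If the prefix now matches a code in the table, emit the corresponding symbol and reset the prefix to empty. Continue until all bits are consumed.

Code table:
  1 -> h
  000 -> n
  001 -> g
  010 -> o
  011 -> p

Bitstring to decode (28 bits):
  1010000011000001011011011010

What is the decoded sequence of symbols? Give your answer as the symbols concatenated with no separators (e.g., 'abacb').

Answer: honpngpppo

Derivation:
Bit 0: prefix='1' -> emit 'h', reset
Bit 1: prefix='0' (no match yet)
Bit 2: prefix='01' (no match yet)
Bit 3: prefix='010' -> emit 'o', reset
Bit 4: prefix='0' (no match yet)
Bit 5: prefix='00' (no match yet)
Bit 6: prefix='000' -> emit 'n', reset
Bit 7: prefix='0' (no match yet)
Bit 8: prefix='01' (no match yet)
Bit 9: prefix='011' -> emit 'p', reset
Bit 10: prefix='0' (no match yet)
Bit 11: prefix='00' (no match yet)
Bit 12: prefix='000' -> emit 'n', reset
Bit 13: prefix='0' (no match yet)
Bit 14: prefix='00' (no match yet)
Bit 15: prefix='001' -> emit 'g', reset
Bit 16: prefix='0' (no match yet)
Bit 17: prefix='01' (no match yet)
Bit 18: prefix='011' -> emit 'p', reset
Bit 19: prefix='0' (no match yet)
Bit 20: prefix='01' (no match yet)
Bit 21: prefix='011' -> emit 'p', reset
Bit 22: prefix='0' (no match yet)
Bit 23: prefix='01' (no match yet)
Bit 24: prefix='011' -> emit 'p', reset
Bit 25: prefix='0' (no match yet)
Bit 26: prefix='01' (no match yet)
Bit 27: prefix='010' -> emit 'o', reset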